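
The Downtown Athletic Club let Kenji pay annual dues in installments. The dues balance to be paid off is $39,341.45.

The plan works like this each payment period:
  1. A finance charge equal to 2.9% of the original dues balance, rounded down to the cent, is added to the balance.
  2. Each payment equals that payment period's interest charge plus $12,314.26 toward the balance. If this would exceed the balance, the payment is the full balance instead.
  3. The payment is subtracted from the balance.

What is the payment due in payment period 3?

$13,455.16

Payment period 1: opening $39,341.45; interest $1,140.90 → $40,482.35; payment $13,455.16; balance $27,027.19
Payment period 2: opening $27,027.19; interest $1,140.90 → $28,168.09; payment $13,455.16; balance $14,712.93
Payment period 3: opening $14,712.93; interest $1,140.90 → $15,853.83; payment $13,455.16; balance $2,398.67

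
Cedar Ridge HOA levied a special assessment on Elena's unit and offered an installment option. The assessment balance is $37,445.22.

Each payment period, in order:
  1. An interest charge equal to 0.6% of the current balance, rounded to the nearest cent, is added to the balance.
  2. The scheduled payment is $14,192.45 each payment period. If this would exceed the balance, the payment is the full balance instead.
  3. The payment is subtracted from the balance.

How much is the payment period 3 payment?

Payment period 1: $37,445.22 +$224.67 interest = $37,669.89; pay $14,192.45 → $23,477.44
Payment period 2: $23,477.44 +$140.86 interest = $23,618.30; pay $14,192.45 → $9,425.85
Payment period 3: $9,425.85 +$56.56 interest = $9,482.41; pay $9,482.41 → $0.00

$9,482.41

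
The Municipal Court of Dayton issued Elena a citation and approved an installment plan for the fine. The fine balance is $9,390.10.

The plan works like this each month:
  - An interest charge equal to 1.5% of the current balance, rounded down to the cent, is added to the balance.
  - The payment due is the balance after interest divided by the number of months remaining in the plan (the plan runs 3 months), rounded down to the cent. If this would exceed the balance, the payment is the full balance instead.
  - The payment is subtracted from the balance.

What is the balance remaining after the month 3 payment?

Month 1: $9,390.10 +$140.85 interest = $9,530.95; pay $3,176.98 → $6,353.97
Month 2: $6,353.97 +$95.30 interest = $6,449.27; pay $3,224.63 → $3,224.64
Month 3: $3,224.64 +$48.36 interest = $3,273.00; pay $3,273.00 → $0.00

$0.00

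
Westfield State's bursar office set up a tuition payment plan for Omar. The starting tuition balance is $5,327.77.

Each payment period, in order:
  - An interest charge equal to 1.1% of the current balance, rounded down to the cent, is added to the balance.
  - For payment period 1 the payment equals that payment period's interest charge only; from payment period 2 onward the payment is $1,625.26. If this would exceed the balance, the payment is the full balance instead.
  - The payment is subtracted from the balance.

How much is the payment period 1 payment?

Payment period 1: $5,327.77 +$58.60 interest = $5,386.37; pay $58.60 → $5,327.77

$58.60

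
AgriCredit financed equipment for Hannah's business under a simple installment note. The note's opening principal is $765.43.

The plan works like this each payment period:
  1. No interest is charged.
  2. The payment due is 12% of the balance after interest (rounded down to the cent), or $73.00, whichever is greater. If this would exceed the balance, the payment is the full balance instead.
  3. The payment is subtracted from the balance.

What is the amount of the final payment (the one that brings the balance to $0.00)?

# | Opening | Payment | End bal
1 | $765.43 | $91.85 | $673.58
2 | $673.58 | $80.82 | $592.76
3 | $592.76 | $73.00 | $519.76
4 | $519.76 | $73.00 | $446.76
5 | $446.76 | $73.00 | $373.76
6 | $373.76 | $73.00 | $300.76
7 | $300.76 | $73.00 | $227.76
8 | $227.76 | $73.00 | $154.76
9 | $154.76 | $73.00 | $81.76
10 | $81.76 | $73.00 | $8.76
11 | $8.76 | $8.76 | $0.00

$8.76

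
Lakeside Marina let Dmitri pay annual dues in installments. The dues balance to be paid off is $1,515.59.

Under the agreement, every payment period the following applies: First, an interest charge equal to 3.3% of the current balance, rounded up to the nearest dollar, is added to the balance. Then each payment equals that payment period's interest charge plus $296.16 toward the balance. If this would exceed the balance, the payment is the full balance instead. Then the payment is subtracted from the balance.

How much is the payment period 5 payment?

$307.16

Payment period 1: $1,515.59 +$51.00 interest = $1,566.59; pay $347.16 → $1,219.43
Payment period 2: $1,219.43 +$41.00 interest = $1,260.43; pay $337.16 → $923.27
Payment period 3: $923.27 +$31.00 interest = $954.27; pay $327.16 → $627.11
Payment period 4: $627.11 +$21.00 interest = $648.11; pay $317.16 → $330.95
Payment period 5: $330.95 +$11.00 interest = $341.95; pay $307.16 → $34.79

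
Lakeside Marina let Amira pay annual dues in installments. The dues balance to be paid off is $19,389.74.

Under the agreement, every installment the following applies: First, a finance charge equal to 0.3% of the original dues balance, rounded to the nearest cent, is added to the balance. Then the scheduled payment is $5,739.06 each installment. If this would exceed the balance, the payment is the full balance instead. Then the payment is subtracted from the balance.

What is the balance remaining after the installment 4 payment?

$0.00

Installment 1: opening $19,389.74; interest $58.17 → $19,447.91; payment $5,739.06; balance $13,708.85
Installment 2: opening $13,708.85; interest $58.17 → $13,767.02; payment $5,739.06; balance $8,027.96
Installment 3: opening $8,027.96; interest $58.17 → $8,086.13; payment $5,739.06; balance $2,347.07
Installment 4: opening $2,347.07; interest $58.17 → $2,405.24; payment $2,405.24; balance $0.00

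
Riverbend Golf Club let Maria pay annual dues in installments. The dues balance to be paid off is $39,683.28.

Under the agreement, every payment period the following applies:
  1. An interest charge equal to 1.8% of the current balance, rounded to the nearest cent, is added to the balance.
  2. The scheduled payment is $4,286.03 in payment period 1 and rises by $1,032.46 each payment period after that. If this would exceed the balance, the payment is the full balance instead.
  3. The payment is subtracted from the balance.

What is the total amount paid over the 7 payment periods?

Payment period 1: $39,683.28 +$714.30 interest = $40,397.58; pay $4,286.03 → $36,111.55
Payment period 2: $36,111.55 +$650.01 interest = $36,761.56; pay $5,318.49 → $31,443.07
Payment period 3: $31,443.07 +$565.98 interest = $32,009.05; pay $6,350.95 → $25,658.10
Payment period 4: $25,658.10 +$461.85 interest = $26,119.95; pay $7,383.41 → $18,736.54
Payment period 5: $18,736.54 +$337.26 interest = $19,073.80; pay $8,415.87 → $10,657.93
Payment period 6: $10,657.93 +$191.84 interest = $10,849.77; pay $9,448.33 → $1,401.44
Payment period 7: $1,401.44 +$25.23 interest = $1,426.67; pay $1,426.67 → $0.00
Total paid: $42,629.75

$42,629.75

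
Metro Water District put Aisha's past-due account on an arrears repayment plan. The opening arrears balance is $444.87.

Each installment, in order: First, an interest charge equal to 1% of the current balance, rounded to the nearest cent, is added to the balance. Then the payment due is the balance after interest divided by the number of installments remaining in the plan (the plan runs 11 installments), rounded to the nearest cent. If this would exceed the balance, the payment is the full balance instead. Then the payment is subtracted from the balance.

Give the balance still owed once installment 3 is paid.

Installment 1: opening $444.87; interest $4.45 → $449.32; payment $40.85; balance $408.47
Installment 2: opening $408.47; interest $4.08 → $412.55; payment $41.26; balance $371.29
Installment 3: opening $371.29; interest $3.71 → $375.00; payment $41.67; balance $333.33

$333.33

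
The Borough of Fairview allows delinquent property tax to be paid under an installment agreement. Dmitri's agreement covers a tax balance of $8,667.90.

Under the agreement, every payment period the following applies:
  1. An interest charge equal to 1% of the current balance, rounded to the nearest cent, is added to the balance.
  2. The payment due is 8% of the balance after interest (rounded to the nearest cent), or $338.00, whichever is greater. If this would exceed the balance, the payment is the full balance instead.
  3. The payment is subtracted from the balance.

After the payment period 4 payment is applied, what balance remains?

$6,461.76

Payment period 1: opening $8,667.90; interest $86.68 → $8,754.58; payment $700.37; balance $8,054.21
Payment period 2: opening $8,054.21; interest $80.54 → $8,134.75; payment $650.78; balance $7,483.97
Payment period 3: opening $7,483.97; interest $74.84 → $7,558.81; payment $604.70; balance $6,954.11
Payment period 4: opening $6,954.11; interest $69.54 → $7,023.65; payment $561.89; balance $6,461.76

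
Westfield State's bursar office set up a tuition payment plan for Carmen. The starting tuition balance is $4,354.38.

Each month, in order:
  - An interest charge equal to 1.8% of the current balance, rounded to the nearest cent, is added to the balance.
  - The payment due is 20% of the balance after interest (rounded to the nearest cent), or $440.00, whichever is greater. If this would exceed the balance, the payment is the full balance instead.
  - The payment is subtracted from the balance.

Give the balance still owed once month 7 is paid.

Month 1: opening $4,354.38; interest $78.38 → $4,432.76; payment $886.55; balance $3,546.21
Month 2: opening $3,546.21; interest $63.83 → $3,610.04; payment $722.01; balance $2,888.03
Month 3: opening $2,888.03; interest $51.98 → $2,940.01; payment $588.00; balance $2,352.01
Month 4: opening $2,352.01; interest $42.34 → $2,394.35; payment $478.87; balance $1,915.48
Month 5: opening $1,915.48; interest $34.48 → $1,949.96; payment $440.00; balance $1,509.96
Month 6: opening $1,509.96; interest $27.18 → $1,537.14; payment $440.00; balance $1,097.14
Month 7: opening $1,097.14; interest $19.75 → $1,116.89; payment $440.00; balance $676.89

$676.89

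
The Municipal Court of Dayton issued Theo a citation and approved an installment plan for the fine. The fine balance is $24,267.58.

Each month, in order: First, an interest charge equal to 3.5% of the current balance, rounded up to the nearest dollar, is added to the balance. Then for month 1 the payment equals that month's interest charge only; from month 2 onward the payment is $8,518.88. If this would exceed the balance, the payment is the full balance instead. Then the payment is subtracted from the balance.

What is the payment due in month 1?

# | Opening | Interest | Payment | End bal
1 | $24,267.58 | $850.00 | $850.00 | $24,267.58

$850.00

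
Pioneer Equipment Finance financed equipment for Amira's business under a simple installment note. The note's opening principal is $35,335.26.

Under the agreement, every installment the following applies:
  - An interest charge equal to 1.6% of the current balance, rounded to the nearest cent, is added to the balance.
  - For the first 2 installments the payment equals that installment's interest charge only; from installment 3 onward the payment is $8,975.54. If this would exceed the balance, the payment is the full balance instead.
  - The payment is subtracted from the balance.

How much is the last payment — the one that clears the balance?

Installment 1: $35,335.26 +$565.36 interest = $35,900.62; pay $565.36 → $35,335.26
Installment 2: $35,335.26 +$565.36 interest = $35,900.62; pay $565.36 → $35,335.26
Installment 3: $35,335.26 +$565.36 interest = $35,900.62; pay $8,975.54 → $26,925.08
Installment 4: $26,925.08 +$430.80 interest = $27,355.88; pay $8,975.54 → $18,380.34
Installment 5: $18,380.34 +$294.09 interest = $18,674.43; pay $8,975.54 → $9,698.89
Installment 6: $9,698.89 +$155.18 interest = $9,854.07; pay $8,975.54 → $878.53
Installment 7: $878.53 +$14.06 interest = $892.59; pay $892.59 → $0.00

$892.59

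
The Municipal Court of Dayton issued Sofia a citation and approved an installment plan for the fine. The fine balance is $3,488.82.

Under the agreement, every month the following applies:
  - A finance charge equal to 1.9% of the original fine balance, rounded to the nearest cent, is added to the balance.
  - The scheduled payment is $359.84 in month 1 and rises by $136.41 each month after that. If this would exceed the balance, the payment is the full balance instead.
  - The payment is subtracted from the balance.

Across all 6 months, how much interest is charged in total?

$397.74

# | Opening | Interest | Payment | End bal
1 | $3,488.82 | $66.29 | $359.84 | $3,195.27
2 | $3,195.27 | $66.29 | $496.25 | $2,765.31
3 | $2,765.31 | $66.29 | $632.66 | $2,198.94
4 | $2,198.94 | $66.29 | $769.07 | $1,496.16
5 | $1,496.16 | $66.29 | $905.48 | $656.97
6 | $656.97 | $66.29 | $723.26 | $0.00
Total interest: $66.29 + $66.29 + $66.29 + $66.29 + $66.29 + $66.29 = $397.74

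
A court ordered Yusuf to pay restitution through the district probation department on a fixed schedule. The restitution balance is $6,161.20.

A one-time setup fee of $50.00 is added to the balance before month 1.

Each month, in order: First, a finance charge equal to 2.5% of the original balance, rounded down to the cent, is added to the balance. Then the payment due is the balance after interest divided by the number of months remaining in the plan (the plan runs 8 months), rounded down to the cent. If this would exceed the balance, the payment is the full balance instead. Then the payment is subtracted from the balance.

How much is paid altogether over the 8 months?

# | Opening | Interest | Payment | End bal
1 | $6,211.20 | $154.03 | $795.65 | $5,569.58
2 | $5,569.58 | $154.03 | $817.65 | $4,905.96
3 | $4,905.96 | $154.03 | $843.33 | $4,216.66
4 | $4,216.66 | $154.03 | $874.13 | $3,496.56
5 | $3,496.56 | $154.03 | $912.64 | $2,737.95
6 | $2,737.95 | $154.03 | $963.99 | $1,927.99
7 | $1,927.99 | $154.03 | $1,041.01 | $1,041.01
8 | $1,041.01 | $154.03 | $1,195.04 | $0.00
Total paid: $7,443.44

$7,443.44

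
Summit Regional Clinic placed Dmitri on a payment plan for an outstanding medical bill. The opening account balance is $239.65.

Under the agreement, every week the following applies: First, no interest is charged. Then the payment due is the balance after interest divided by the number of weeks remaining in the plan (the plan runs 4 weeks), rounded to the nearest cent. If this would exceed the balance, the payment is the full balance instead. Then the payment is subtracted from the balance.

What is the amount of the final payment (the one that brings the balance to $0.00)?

$59.91

Week 1: $239.65 − $59.91 → $179.74
Week 2: $179.74 − $59.91 → $119.83
Week 3: $119.83 − $59.92 → $59.91
Week 4: $59.91 − $59.91 → $0.00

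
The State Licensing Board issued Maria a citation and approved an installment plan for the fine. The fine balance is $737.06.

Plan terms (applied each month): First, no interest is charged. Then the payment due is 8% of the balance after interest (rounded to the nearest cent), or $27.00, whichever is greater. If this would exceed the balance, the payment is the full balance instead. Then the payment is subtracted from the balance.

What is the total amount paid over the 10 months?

# | Opening | Payment | End bal
1 | $737.06 | $58.96 | $678.10
2 | $678.10 | $54.25 | $623.85
3 | $623.85 | $49.91 | $573.94
4 | $573.94 | $45.92 | $528.02
5 | $528.02 | $42.24 | $485.78
6 | $485.78 | $38.86 | $446.92
7 | $446.92 | $35.75 | $411.17
8 | $411.17 | $32.89 | $378.28
9 | $378.28 | $30.26 | $348.02
10 | $348.02 | $27.84 | $320.18
Total paid: $416.88

$416.88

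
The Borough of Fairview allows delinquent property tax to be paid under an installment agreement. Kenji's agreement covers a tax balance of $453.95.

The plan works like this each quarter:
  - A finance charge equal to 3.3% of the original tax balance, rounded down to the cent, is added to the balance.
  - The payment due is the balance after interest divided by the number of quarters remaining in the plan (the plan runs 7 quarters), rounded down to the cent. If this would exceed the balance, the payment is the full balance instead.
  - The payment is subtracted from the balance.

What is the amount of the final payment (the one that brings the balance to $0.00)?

Quarter 1: $453.95 +$14.98 interest = $468.93; pay $66.99 → $401.94
Quarter 2: $401.94 +$14.98 interest = $416.92; pay $69.48 → $347.44
Quarter 3: $347.44 +$14.98 interest = $362.42; pay $72.48 → $289.94
Quarter 4: $289.94 +$14.98 interest = $304.92; pay $76.23 → $228.69
Quarter 5: $228.69 +$14.98 interest = $243.67; pay $81.22 → $162.45
Quarter 6: $162.45 +$14.98 interest = $177.43; pay $88.71 → $88.72
Quarter 7: $88.72 +$14.98 interest = $103.70; pay $103.70 → $0.00

$103.70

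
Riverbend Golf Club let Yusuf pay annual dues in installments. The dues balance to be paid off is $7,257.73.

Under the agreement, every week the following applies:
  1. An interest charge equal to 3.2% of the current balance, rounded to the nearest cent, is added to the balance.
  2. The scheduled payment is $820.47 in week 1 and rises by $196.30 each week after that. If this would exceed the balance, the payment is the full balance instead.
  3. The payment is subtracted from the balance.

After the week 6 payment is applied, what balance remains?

$360.52

Week 1: opening $7,257.73; interest $232.25 → $7,489.98; payment $820.47; balance $6,669.51
Week 2: opening $6,669.51; interest $213.42 → $6,882.93; payment $1,016.77; balance $5,866.16
Week 3: opening $5,866.16; interest $187.72 → $6,053.88; payment $1,213.07; balance $4,840.81
Week 4: opening $4,840.81; interest $154.91 → $4,995.72; payment $1,409.37; balance $3,586.35
Week 5: opening $3,586.35; interest $114.76 → $3,701.11; payment $1,605.67; balance $2,095.44
Week 6: opening $2,095.44; interest $67.05 → $2,162.49; payment $1,801.97; balance $360.52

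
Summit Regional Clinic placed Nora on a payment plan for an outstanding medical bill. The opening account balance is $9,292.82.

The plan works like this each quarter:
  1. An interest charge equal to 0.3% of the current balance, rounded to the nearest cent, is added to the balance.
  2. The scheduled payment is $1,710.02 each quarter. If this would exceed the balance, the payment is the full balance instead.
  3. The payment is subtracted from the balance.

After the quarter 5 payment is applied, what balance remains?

$831.49

Quarter 1: $9,292.82 +$27.88 interest = $9,320.70; pay $1,710.02 → $7,610.68
Quarter 2: $7,610.68 +$22.83 interest = $7,633.51; pay $1,710.02 → $5,923.49
Quarter 3: $5,923.49 +$17.77 interest = $5,941.26; pay $1,710.02 → $4,231.24
Quarter 4: $4,231.24 +$12.69 interest = $4,243.93; pay $1,710.02 → $2,533.91
Quarter 5: $2,533.91 +$7.60 interest = $2,541.51; pay $1,710.02 → $831.49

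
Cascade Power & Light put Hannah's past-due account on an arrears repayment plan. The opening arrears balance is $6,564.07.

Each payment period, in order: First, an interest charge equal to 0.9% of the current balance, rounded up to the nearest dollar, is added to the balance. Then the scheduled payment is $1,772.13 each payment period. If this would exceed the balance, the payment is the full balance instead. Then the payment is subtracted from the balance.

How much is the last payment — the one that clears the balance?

Payment period 1: $6,564.07 +$60.00 interest = $6,624.07; pay $1,772.13 → $4,851.94
Payment period 2: $4,851.94 +$44.00 interest = $4,895.94; pay $1,772.13 → $3,123.81
Payment period 3: $3,123.81 +$29.00 interest = $3,152.81; pay $1,772.13 → $1,380.68
Payment period 4: $1,380.68 +$13.00 interest = $1,393.68; pay $1,393.68 → $0.00

$1,393.68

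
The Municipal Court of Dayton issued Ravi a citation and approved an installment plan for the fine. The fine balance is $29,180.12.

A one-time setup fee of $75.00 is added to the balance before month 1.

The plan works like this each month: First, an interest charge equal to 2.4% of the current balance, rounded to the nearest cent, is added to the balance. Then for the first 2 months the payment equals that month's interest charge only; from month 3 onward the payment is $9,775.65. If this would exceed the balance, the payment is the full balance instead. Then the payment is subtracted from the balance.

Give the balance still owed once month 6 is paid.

Month 1: opening $29,255.12; interest $702.12 → $29,957.24; payment $702.12; balance $29,255.12
Month 2: opening $29,255.12; interest $702.12 → $29,957.24; payment $702.12; balance $29,255.12
Month 3: opening $29,255.12; interest $702.12 → $29,957.24; payment $9,775.65; balance $20,181.59
Month 4: opening $20,181.59; interest $484.36 → $20,665.95; payment $9,775.65; balance $10,890.30
Month 5: opening $10,890.30; interest $261.37 → $11,151.67; payment $9,775.65; balance $1,376.02
Month 6: opening $1,376.02; interest $33.02 → $1,409.04; payment $1,409.04; balance $0.00

$0.00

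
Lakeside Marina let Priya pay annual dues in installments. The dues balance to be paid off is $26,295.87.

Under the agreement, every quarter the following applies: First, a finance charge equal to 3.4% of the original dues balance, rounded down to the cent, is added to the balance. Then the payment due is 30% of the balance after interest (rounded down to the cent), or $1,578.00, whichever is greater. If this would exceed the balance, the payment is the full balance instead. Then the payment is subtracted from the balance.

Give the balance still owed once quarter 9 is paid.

# | Opening | Interest | Payment | End bal
1 | $26,295.87 | $894.05 | $8,156.97 | $19,032.95
2 | $19,032.95 | $894.05 | $5,978.10 | $13,948.90
3 | $13,948.90 | $894.05 | $4,452.88 | $10,390.07
4 | $10,390.07 | $894.05 | $3,385.23 | $7,898.89
5 | $7,898.89 | $894.05 | $2,637.88 | $6,155.06
6 | $6,155.06 | $894.05 | $2,114.73 | $4,934.38
7 | $4,934.38 | $894.05 | $1,748.52 | $4,079.91
8 | $4,079.91 | $894.05 | $1,578.00 | $3,395.96
9 | $3,395.96 | $894.05 | $1,578.00 | $2,712.01

$2,712.01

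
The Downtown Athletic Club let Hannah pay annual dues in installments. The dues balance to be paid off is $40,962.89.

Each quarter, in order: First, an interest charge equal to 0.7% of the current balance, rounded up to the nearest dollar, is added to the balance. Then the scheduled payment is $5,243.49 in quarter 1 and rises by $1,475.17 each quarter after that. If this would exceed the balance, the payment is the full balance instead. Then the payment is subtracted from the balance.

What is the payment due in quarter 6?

$983.74

# | Opening | Interest | Payment | End bal
1 | $40,962.89 | $287.00 | $5,243.49 | $36,006.40
2 | $36,006.40 | $253.00 | $6,718.66 | $29,540.74
3 | $29,540.74 | $207.00 | $8,193.83 | $21,553.91
4 | $21,553.91 | $151.00 | $9,669.00 | $12,035.91
5 | $12,035.91 | $85.00 | $11,144.17 | $976.74
6 | $976.74 | $7.00 | $983.74 | $0.00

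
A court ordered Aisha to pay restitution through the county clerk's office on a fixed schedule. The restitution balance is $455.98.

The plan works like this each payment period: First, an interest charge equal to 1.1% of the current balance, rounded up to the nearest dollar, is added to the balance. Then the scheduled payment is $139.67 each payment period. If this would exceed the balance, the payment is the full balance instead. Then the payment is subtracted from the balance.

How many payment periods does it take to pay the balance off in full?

Payment period 1: $455.98 +$6.00 interest = $461.98; pay $139.67 → $322.31
Payment period 2: $322.31 +$4.00 interest = $326.31; pay $139.67 → $186.64
Payment period 3: $186.64 +$3.00 interest = $189.64; pay $139.67 → $49.97
Payment period 4: $49.97 +$1.00 interest = $50.97; pay $50.97 → $0.00
Balance reaches $0.00 in payment period 4.

4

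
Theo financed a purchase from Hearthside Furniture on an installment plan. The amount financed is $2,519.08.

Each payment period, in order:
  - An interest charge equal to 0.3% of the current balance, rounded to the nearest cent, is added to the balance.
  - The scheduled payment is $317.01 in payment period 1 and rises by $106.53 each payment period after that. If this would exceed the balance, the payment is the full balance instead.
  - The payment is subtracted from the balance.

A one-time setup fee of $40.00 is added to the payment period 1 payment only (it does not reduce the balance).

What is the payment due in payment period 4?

Payment period 1: opening $2,519.08; interest $7.56 → $2,526.64; payment $317.01 (+ $40.00 fee); balance $2,209.63
Payment period 2: opening $2,209.63; interest $6.63 → $2,216.26; payment $423.54; balance $1,792.72
Payment period 3: opening $1,792.72; interest $5.38 → $1,798.10; payment $530.07; balance $1,268.03
Payment period 4: opening $1,268.03; interest $3.80 → $1,271.83; payment $636.60; balance $635.23

$636.60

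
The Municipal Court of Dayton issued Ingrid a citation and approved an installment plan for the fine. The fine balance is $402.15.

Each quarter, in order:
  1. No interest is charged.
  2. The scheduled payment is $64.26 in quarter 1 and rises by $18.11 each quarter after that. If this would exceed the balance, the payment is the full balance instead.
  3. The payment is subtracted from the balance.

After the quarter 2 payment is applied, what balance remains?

$255.52

Quarter 1: opening $402.15; payment $64.26; balance $337.89
Quarter 2: opening $337.89; payment $82.37; balance $255.52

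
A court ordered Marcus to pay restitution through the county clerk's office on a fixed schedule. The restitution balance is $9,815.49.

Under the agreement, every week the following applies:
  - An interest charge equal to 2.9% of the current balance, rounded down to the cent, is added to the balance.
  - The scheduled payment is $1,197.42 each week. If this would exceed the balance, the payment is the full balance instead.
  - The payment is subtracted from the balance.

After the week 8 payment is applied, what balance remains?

$1,727.53

Week 1: opening $9,815.49; interest $284.64 → $10,100.13; payment $1,197.42; balance $8,902.71
Week 2: opening $8,902.71; interest $258.17 → $9,160.88; payment $1,197.42; balance $7,963.46
Week 3: opening $7,963.46; interest $230.94 → $8,194.40; payment $1,197.42; balance $6,996.98
Week 4: opening $6,996.98; interest $202.91 → $7,199.89; payment $1,197.42; balance $6,002.47
Week 5: opening $6,002.47; interest $174.07 → $6,176.54; payment $1,197.42; balance $4,979.12
Week 6: opening $4,979.12; interest $144.39 → $5,123.51; payment $1,197.42; balance $3,926.09
Week 7: opening $3,926.09; interest $113.85 → $4,039.94; payment $1,197.42; balance $2,842.52
Week 8: opening $2,842.52; interest $82.43 → $2,924.95; payment $1,197.42; balance $1,727.53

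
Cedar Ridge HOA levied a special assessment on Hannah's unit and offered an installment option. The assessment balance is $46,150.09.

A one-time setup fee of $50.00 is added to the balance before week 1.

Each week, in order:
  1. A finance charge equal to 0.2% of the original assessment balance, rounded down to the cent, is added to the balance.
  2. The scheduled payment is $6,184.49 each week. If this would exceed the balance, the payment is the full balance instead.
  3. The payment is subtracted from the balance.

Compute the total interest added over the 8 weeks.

$738.40

Week 1: opening $46,200.09; interest $92.30 → $46,292.39; payment $6,184.49; balance $40,107.90
Week 2: opening $40,107.90; interest $92.30 → $40,200.20; payment $6,184.49; balance $34,015.71
Week 3: opening $34,015.71; interest $92.30 → $34,108.01; payment $6,184.49; balance $27,923.52
Week 4: opening $27,923.52; interest $92.30 → $28,015.82; payment $6,184.49; balance $21,831.33
Week 5: opening $21,831.33; interest $92.30 → $21,923.63; payment $6,184.49; balance $15,739.14
Week 6: opening $15,739.14; interest $92.30 → $15,831.44; payment $6,184.49; balance $9,646.95
Week 7: opening $9,646.95; interest $92.30 → $9,739.25; payment $6,184.49; balance $3,554.76
Week 8: opening $3,554.76; interest $92.30 → $3,647.06; payment $3,647.06; balance $0.00
Total interest: $92.30 + $92.30 + $92.30 + $92.30 + $92.30 + $92.30 + $92.30 + $92.30 = $738.40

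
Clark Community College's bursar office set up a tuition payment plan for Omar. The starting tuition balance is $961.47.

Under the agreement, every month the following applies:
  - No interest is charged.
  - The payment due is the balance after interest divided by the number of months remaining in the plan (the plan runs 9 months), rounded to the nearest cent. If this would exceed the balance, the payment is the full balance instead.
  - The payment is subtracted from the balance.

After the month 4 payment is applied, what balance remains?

# | Opening | Payment | End bal
1 | $961.47 | $106.83 | $854.64
2 | $854.64 | $106.83 | $747.81
3 | $747.81 | $106.83 | $640.98
4 | $640.98 | $106.83 | $534.15

$534.15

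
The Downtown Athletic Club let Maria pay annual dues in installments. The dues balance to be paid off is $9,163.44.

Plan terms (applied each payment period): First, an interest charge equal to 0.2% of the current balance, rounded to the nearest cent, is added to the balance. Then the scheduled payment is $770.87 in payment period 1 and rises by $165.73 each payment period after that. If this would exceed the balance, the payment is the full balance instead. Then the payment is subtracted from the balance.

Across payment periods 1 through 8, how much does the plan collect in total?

$9,249.14

Payment period 1: opening $9,163.44; interest $18.33 → $9,181.77; payment $770.87; balance $8,410.90
Payment period 2: opening $8,410.90; interest $16.82 → $8,427.72; payment $936.60; balance $7,491.12
Payment period 3: opening $7,491.12; interest $14.98 → $7,506.10; payment $1,102.33; balance $6,403.77
Payment period 4: opening $6,403.77; interest $12.81 → $6,416.58; payment $1,268.06; balance $5,148.52
Payment period 5: opening $5,148.52; interest $10.30 → $5,158.82; payment $1,433.79; balance $3,725.03
Payment period 6: opening $3,725.03; interest $7.45 → $3,732.48; payment $1,599.52; balance $2,132.96
Payment period 7: opening $2,132.96; interest $4.27 → $2,137.23; payment $1,765.25; balance $371.98
Payment period 8: opening $371.98; interest $0.74 → $372.72; payment $372.72; balance $0.00
Total paid: $9,249.14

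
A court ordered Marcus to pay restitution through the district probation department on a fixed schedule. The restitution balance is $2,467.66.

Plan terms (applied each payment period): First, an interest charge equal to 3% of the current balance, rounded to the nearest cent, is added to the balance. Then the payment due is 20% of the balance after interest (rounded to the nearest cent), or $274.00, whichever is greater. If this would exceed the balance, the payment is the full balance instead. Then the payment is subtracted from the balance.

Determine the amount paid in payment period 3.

Payment period 1: $2,467.66 +$74.03 interest = $2,541.69; pay $508.34 → $2,033.35
Payment period 2: $2,033.35 +$61.00 interest = $2,094.35; pay $418.87 → $1,675.48
Payment period 3: $1,675.48 +$50.26 interest = $1,725.74; pay $345.15 → $1,380.59

$345.15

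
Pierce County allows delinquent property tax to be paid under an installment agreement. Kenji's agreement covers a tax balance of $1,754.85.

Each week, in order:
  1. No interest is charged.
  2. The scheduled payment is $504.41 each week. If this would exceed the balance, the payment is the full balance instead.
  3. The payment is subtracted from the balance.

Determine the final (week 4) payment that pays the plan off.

$241.62

# | Opening | Payment | End bal
1 | $1,754.85 | $504.41 | $1,250.44
2 | $1,250.44 | $504.41 | $746.03
3 | $746.03 | $504.41 | $241.62
4 | $241.62 | $241.62 | $0.00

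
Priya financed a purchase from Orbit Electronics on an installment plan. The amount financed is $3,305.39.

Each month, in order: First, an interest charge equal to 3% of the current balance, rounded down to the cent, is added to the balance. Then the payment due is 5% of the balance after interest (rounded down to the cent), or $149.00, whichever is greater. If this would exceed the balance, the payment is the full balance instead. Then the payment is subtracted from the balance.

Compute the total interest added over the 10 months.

$900.58

Month 1: $3,305.39 +$99.16 interest = $3,404.55; pay $170.22 → $3,234.33
Month 2: $3,234.33 +$97.02 interest = $3,331.35; pay $166.56 → $3,164.79
Month 3: $3,164.79 +$94.94 interest = $3,259.73; pay $162.98 → $3,096.75
Month 4: $3,096.75 +$92.90 interest = $3,189.65; pay $159.48 → $3,030.17
Month 5: $3,030.17 +$90.90 interest = $3,121.07; pay $156.05 → $2,965.02
Month 6: $2,965.02 +$88.95 interest = $3,053.97; pay $152.69 → $2,901.28
Month 7: $2,901.28 +$87.03 interest = $2,988.31; pay $149.41 → $2,838.90
Month 8: $2,838.90 +$85.16 interest = $2,924.06; pay $149.00 → $2,775.06
Month 9: $2,775.06 +$83.25 interest = $2,858.31; pay $149.00 → $2,709.31
Month 10: $2,709.31 +$81.27 interest = $2,790.58; pay $149.00 → $2,641.58
Total interest: $99.16 + $97.02 + $94.94 + $92.90 + $90.90 + $88.95 + $87.03 + $85.16 + $83.25 + $81.27 = $900.58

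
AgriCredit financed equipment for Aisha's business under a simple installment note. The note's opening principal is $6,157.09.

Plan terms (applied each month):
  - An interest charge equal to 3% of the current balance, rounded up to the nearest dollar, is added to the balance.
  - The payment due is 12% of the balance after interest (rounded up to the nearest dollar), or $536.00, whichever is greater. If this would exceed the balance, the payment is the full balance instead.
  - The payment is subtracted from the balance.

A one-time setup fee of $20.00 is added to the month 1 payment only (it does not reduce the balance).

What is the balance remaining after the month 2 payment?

Month 1: opening $6,157.09; interest $185.00 → $6,342.09; payment $762.00 (+ $20.00 fee); balance $5,580.09
Month 2: opening $5,580.09; interest $168.00 → $5,748.09; payment $690.00; balance $5,058.09

$5,058.09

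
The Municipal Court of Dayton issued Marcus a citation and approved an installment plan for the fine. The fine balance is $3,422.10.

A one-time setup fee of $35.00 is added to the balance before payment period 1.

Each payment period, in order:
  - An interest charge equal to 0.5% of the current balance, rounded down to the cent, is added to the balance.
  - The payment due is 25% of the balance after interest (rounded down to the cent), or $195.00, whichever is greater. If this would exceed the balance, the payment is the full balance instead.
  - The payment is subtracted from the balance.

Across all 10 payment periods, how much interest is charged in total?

# | Opening | Interest | Payment | End bal
1 | $3,457.10 | $17.28 | $868.59 | $2,605.79
2 | $2,605.79 | $13.02 | $654.70 | $1,964.11
3 | $1,964.11 | $9.82 | $493.48 | $1,480.45
4 | $1,480.45 | $7.40 | $371.96 | $1,115.89
5 | $1,115.89 | $5.57 | $280.36 | $841.10
6 | $841.10 | $4.20 | $211.32 | $633.98
7 | $633.98 | $3.16 | $195.00 | $442.14
8 | $442.14 | $2.21 | $195.00 | $249.35
9 | $249.35 | $1.24 | $195.00 | $55.59
10 | $55.59 | $0.27 | $55.86 | $0.00
Total interest: $17.28 + $13.02 + $9.82 + $7.40 + $5.57 + $4.20 + $3.16 + $2.21 + $1.24 + $0.27 = $64.17

$64.17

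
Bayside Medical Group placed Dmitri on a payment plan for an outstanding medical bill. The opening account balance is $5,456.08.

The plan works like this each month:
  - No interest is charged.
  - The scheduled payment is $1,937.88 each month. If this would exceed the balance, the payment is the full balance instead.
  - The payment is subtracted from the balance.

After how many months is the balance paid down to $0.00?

Month 1: $5,456.08 − $1,937.88 → $3,518.20
Month 2: $3,518.20 − $1,937.88 → $1,580.32
Month 3: $1,580.32 − $1,580.32 → $0.00
Balance reaches $0.00 in month 3.

3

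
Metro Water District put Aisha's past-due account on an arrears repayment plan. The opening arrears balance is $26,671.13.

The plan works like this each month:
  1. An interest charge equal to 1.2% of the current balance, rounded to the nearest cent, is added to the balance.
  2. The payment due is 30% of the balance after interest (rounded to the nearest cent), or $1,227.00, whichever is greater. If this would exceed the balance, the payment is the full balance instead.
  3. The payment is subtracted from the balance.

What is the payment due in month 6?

# | Opening | Interest | Payment | End bal
1 | $26,671.13 | $320.05 | $8,097.35 | $18,893.83
2 | $18,893.83 | $226.73 | $5,736.17 | $13,384.39
3 | $13,384.39 | $160.61 | $4,063.50 | $9,481.50
4 | $9,481.50 | $113.78 | $2,878.58 | $6,716.70
5 | $6,716.70 | $80.60 | $2,039.19 | $4,758.11
6 | $4,758.11 | $57.10 | $1,444.56 | $3,370.65

$1,444.56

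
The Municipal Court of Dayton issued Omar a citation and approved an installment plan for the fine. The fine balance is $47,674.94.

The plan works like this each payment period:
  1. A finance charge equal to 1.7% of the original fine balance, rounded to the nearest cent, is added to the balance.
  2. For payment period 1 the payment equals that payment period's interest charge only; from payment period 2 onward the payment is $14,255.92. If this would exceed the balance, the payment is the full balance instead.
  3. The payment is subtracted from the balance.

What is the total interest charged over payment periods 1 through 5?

Payment period 1: $47,674.94 +$810.47 interest = $48,485.41; pay $810.47 → $47,674.94
Payment period 2: $47,674.94 +$810.47 interest = $48,485.41; pay $14,255.92 → $34,229.49
Payment period 3: $34,229.49 +$810.47 interest = $35,039.96; pay $14,255.92 → $20,784.04
Payment period 4: $20,784.04 +$810.47 interest = $21,594.51; pay $14,255.92 → $7,338.59
Payment period 5: $7,338.59 +$810.47 interest = $8,149.06; pay $8,149.06 → $0.00
Total interest: $810.47 + $810.47 + $810.47 + $810.47 + $810.47 = $4,052.35

$4,052.35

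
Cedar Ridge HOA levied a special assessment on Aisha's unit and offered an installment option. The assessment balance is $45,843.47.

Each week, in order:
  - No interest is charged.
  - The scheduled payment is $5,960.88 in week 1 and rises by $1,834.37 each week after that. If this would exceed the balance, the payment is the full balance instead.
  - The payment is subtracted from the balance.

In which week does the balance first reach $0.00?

Week 1: opening $45,843.47; payment $5,960.88; balance $39,882.59
Week 2: opening $39,882.59; payment $7,795.25; balance $32,087.34
Week 3: opening $32,087.34; payment $9,629.62; balance $22,457.72
Week 4: opening $22,457.72; payment $11,463.99; balance $10,993.73
Week 5: opening $10,993.73; payment $10,993.73; balance $0.00
Balance reaches $0.00 in week 5.

5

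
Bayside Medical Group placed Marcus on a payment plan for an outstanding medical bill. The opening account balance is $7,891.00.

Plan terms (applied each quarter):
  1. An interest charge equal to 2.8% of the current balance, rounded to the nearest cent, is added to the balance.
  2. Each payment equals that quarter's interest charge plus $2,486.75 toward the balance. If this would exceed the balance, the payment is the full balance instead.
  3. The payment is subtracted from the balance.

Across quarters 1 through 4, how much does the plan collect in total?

$8,357.02

Quarter 1: $7,891.00 +$220.95 interest = $8,111.95; pay $2,707.70 → $5,404.25
Quarter 2: $5,404.25 +$151.32 interest = $5,555.57; pay $2,638.07 → $2,917.50
Quarter 3: $2,917.50 +$81.69 interest = $2,999.19; pay $2,568.44 → $430.75
Quarter 4: $430.75 +$12.06 interest = $442.81; pay $442.81 → $0.00
Total paid: $8,357.02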